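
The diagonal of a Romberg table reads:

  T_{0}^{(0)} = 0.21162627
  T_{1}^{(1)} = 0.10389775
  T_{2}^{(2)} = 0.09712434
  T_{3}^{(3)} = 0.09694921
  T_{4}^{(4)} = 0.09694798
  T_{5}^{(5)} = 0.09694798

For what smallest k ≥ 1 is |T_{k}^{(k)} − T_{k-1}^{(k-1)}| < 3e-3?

|T_{1}^{(1)} − T_{0}^{(0)}| = 0.10772852 ≥ 3e-3
|T_{2}^{(2)} − T_{1}^{(1)}| = 0.00677341 ≥ 3e-3
|T_{3}^{(3)} − T_{2}^{(2)}| = 0.00017513 < 3e-3

k = 3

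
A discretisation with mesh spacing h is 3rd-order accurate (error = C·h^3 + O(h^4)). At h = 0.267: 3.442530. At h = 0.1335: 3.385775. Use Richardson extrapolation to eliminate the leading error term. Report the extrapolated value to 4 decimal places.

The leading error scales as h^3; refining by a factor of 2 reduces it by 2^3 = 8.
Extrapolated value = (8·A(h/2) − A(h)) / (8 − 1)
= (8·3.385775 − 3.442530) / 7
= 23.643670 / 7 = 3.377667

3.3777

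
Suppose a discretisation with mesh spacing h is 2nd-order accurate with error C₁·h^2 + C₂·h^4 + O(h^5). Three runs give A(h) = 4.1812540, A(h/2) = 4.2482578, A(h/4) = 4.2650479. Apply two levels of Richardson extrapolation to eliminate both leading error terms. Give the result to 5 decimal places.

First eliminate the h^2 term (factor 2^2 = 4):
  B₁ = (4·4.2482578 − 4.1812540)/3 = 4.2705924
  B₂ = (4·4.2650479 − 4.2482578)/3 = 4.2706446
Then eliminate the h^4 term (factor 2^4 = 16):
  (16·4.2706446 − 4.2705924)/15 = 4.2706481

4.27065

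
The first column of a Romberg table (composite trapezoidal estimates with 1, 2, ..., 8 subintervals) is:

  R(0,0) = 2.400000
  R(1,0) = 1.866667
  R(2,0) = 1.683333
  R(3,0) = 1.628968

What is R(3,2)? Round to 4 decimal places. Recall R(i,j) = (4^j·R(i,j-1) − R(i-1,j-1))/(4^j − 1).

1.6101

Richardson extrapolation on the trapezoidal column (denominator 4−1=3):
R(2,1) = (4·1.683333 − 1.866667) / 3 = 1.622222
R(3,1) = 1.628968 + (1.628968 − 1.683333)/3 = 1.610846
R(3,2) = (16·1.610846 − 1.622222) / 15 = 1.610088
(Column j=1 coincides with Simpson's rule on the same nodes.)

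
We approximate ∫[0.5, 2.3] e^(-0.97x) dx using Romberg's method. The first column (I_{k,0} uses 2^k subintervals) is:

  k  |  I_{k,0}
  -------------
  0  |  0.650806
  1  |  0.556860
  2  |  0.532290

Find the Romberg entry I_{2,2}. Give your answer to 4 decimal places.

Richardson extrapolation on the trapezoidal column (denominator 4−1=3):
I_{1,1} = (4·0.556860 − 0.650806) / 3 = 0.525545
I_{2,1} = 0.532290 + (0.532290 − 0.556860)/3 = 0.524100
I_{2,2} = (16·0.524100 − 0.525545) / 15 = 0.524004

0.5240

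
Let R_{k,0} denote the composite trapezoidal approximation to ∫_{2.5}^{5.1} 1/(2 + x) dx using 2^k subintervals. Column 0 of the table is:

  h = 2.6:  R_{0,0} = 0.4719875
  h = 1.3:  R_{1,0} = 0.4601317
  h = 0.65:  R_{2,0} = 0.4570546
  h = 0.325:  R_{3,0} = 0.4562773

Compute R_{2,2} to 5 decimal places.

0.45602

R_{1,1} = 0.4601317 + (0.4601317 − 0.4719875)/3 = 0.4561798
R_{2,1} = 0.4570546 + (0.4570546 − 0.4601317)/3 = 0.4560289
R_{2,2} = 0.4560289 + (0.4560289 − 0.4561798)/15 = 0.4560188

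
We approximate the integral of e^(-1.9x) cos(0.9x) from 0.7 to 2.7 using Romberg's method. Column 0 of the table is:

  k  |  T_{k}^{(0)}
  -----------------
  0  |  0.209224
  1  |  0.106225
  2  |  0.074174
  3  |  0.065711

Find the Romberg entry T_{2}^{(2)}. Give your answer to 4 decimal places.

T_{1}^{(1)} = 0.106225 + (0.106225 − 0.209224)/3 = 0.071892
T_{2}^{(1)} = 0.074174 + (0.074174 − 0.106225)/3 = 0.063490
T_{2}^{(2)} = (16·0.063490 − 0.071892) / 15 = 0.062930
(Column j=1 coincides with Simpson's rule on the same nodes.)

0.0629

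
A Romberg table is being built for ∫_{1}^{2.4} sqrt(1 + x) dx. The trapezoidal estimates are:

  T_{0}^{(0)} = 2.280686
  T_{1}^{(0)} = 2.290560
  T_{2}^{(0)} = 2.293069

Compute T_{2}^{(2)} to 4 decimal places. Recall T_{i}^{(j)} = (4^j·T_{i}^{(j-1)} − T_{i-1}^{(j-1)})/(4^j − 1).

Richardson extrapolation on the trapezoidal column (denominator 4−1=3):
T_{1}^{(1)} = (4·2.290560 − 2.280686) / 3 = 2.293851
T_{2}^{(1)} = 2.293069 + (2.293069 − 2.290560)/3 = 2.293905
T_{2}^{(2)} = (16·2.293905 − 2.293851) / 15 = 2.293909
(Column j=1 coincides with Simpson's rule on the same nodes.)

2.2939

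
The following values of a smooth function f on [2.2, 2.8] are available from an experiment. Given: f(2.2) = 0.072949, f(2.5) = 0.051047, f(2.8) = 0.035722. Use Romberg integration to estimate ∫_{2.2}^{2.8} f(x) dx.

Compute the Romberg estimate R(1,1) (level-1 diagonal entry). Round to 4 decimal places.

R(0,0) (trapezoid, 1 panel, h=0.6000): 0.032601
R(1,0) (trapezoid, 2 panels, h=0.3000): 0.031615
R(1,1) = 0.031615 + (0.031615 − 0.032601)/3 = 0.031286

0.0313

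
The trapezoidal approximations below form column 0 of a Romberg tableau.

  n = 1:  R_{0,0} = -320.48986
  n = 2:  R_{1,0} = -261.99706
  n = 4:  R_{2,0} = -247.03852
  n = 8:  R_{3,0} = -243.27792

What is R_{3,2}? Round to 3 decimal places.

-242.023

Richardson extrapolation on the trapezoidal column (denominator 4−1=3):
R_{2,1} = (4·(-247.03852) − (-261.99706)) / 3 = -242.05234
R_{3,1} = (4·(-243.27792) − (-247.03852)) / 3 = -242.02439
R_{3,2} = (16·(-242.02439) − (-242.05234)) / 15 = -242.02253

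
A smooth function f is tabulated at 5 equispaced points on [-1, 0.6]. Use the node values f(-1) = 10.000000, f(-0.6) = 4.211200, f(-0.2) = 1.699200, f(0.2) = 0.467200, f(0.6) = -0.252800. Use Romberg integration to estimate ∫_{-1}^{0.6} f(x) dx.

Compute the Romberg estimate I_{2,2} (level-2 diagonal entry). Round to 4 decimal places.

I_{0,0} (trapezoid, 1 panel, h=1.6000): 7.797760
I_{1,0} (trapezoid, 2 panels, h=0.8000): 5.258240
I_{2,0} (trapezoid, 4 panels, h=0.4000): 4.500480
I_{1,1} = 5.258240 + (5.258240 − 7.797760)/3 = 4.411733
I_{2,1} = 4.500480 + (4.500480 − 5.258240)/3 = 4.247893
I_{2,2} = 4.247893 + (4.247893 − 4.411733)/15 = 4.236970

4.2370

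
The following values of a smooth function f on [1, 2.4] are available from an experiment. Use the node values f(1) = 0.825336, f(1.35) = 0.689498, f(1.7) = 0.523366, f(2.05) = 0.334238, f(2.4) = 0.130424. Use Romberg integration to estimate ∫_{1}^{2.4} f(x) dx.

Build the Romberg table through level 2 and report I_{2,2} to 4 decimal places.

I_{0,0} (trapezoid, 1 panel, h=1.4000): 0.669032
I_{1,0} (trapezoid, 2 panels, h=0.7000): 0.700872
I_{2,0} (trapezoid, 4 panels, h=0.3500): 0.708744
I_{1,1} = 0.700872 + (0.700872 − 0.669032)/3 = 0.711485
I_{2,1} = 0.708744 + (0.708744 − 0.700872)/3 = 0.711368
I_{2,2} = 0.711368 + (0.711368 − 0.711485)/15 = 0.711360

0.7114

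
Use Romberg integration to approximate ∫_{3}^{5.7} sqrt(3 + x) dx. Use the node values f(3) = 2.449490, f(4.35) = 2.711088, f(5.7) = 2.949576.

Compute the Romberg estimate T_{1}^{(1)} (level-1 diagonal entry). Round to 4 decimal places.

7.3095

T_{0}^{(0)} (trapezoid, 1 panel, h=2.7000): 7.288739
T_{1}^{(0)} (trapezoid, 2 panels, h=1.3500): 7.304338
T_{1}^{(1)} = 7.304338 + (7.304338 − 7.288739)/3 = 7.309538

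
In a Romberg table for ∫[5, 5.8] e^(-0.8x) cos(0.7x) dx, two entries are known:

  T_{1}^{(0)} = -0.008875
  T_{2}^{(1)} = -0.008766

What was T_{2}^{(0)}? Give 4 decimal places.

-0.0088

From T_{2}^{(1)} = (4·T_{2}^{(0)} − T_{1}^{(0)})/3, solve for T_{2}^{(0)}:
4·T_{2}^{(0)} = 3·(-0.008766) + (-0.008875) = -0.035173
T_{2}^{(0)} = -0.008793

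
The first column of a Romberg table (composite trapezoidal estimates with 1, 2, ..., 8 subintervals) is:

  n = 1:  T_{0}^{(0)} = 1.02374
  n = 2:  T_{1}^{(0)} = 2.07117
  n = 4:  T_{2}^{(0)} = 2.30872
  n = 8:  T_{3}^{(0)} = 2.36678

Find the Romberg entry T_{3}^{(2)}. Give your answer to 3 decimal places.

2.386

T_{2}^{(1)} = 2.30872 + (2.30872 − 2.07117)/3 = 2.38790
T_{3}^{(1)} = 2.36678 + (2.36678 − 2.30872)/3 = 2.38613
T_{3}^{(2)} = (16·2.38613 − 2.38790) / 15 = 2.38601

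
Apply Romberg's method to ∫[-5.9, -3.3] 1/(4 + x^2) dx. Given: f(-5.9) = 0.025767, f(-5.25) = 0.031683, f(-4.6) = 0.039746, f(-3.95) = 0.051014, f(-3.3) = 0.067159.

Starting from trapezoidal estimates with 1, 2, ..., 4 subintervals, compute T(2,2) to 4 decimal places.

0.1090

T(0,0) (trapezoid, 1 panel, h=2.6000): 0.120804
T(1,0) (trapezoid, 2 panels, h=1.3000): 0.112072
T(2,0) (trapezoid, 4 panels, h=0.6500): 0.109789
T(1,1) = 0.112072 + (0.112072 − 0.120804)/3 = 0.109161
T(2,1) = 0.109789 + (0.109789 − 0.112072)/3 = 0.109028
T(2,2) = 0.109028 + (0.109028 − 0.109161)/15 = 0.109019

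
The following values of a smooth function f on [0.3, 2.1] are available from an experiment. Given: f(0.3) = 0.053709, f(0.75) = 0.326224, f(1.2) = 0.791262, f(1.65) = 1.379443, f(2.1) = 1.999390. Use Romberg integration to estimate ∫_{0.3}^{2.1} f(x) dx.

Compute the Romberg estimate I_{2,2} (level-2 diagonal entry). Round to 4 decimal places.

1.5690

I_{0,0} (trapezoid, 1 panel, h=1.8000): 1.847789
I_{1,0} (trapezoid, 2 panels, h=0.9000): 1.636030
I_{2,0} (trapezoid, 4 panels, h=0.4500): 1.585565
I_{1,1} = 1.636030 + (1.636030 − 1.847789)/3 = 1.565444
I_{2,1} = 1.585565 + (1.585565 − 1.636030)/3 = 1.568743
I_{2,2} = 1.568743 + (1.568743 − 1.565444)/15 = 1.568963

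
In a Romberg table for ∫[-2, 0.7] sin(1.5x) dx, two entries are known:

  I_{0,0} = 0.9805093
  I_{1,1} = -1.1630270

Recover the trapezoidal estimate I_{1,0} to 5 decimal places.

From I_{1,1} = (4·I_{1,0} − I_{0,0})/3, solve for I_{1,0}:
4·I_{1,0} = 3·(-1.1630270) + 0.9805093 = -2.5085717
I_{1,0} = -0.6271429

-0.62714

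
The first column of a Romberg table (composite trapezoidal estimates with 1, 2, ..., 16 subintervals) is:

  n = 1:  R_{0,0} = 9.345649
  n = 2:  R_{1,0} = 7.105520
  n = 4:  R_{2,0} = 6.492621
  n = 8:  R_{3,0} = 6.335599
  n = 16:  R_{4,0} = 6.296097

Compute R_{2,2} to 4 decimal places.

Richardson extrapolation on the trapezoidal column (denominator 4−1=3):
R_{1,1} = (4·7.105520 − 9.345649) / 3 = 6.358810
R_{2,1} = 6.492621 + (6.492621 − 7.105520)/3 = 6.288321
R_{2,2} = 6.288321 + (6.288321 − 6.358810)/15 = 6.283622

6.2836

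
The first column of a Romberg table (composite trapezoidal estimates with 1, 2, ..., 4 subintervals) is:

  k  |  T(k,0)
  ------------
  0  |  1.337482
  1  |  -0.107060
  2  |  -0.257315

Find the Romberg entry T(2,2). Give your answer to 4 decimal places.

Richardson extrapolation on the trapezoidal column (denominator 4−1=3):
T(1,1) = -0.107060 + (-0.107060 − 1.337482)/3 = -0.588574
T(2,1) = -0.257315 + (-0.257315 − (-0.107060))/3 = -0.307400
T(2,2) = -0.307400 + (-0.307400 − (-0.588574))/15 = -0.288655

-0.2887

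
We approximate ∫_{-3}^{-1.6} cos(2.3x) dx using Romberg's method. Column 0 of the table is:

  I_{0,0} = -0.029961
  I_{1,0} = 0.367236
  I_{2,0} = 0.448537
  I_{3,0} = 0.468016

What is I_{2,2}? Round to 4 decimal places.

0.4740

I_{1,1} = (4·0.367236 − (-0.029961)) / 3 = 0.499635
I_{2,1} = 0.448537 + (0.448537 − 0.367236)/3 = 0.475637
I_{2,2} = 0.475637 + (0.475637 − 0.499635)/15 = 0.474037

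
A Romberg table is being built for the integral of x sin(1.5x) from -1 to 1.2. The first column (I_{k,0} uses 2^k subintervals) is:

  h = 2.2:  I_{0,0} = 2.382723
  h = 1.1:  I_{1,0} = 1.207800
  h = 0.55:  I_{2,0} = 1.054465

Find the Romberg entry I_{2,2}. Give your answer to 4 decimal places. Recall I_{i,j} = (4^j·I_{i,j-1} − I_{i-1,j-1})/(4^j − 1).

1.0158

I_{1,1} = (4·1.207800 − 2.382723) / 3 = 0.816159
I_{2,1} = 1.054465 + (1.054465 − 1.207800)/3 = 1.003353
I_{2,2} = (16·1.003353 − 0.816159) / 15 = 1.015833
(Column j=1 coincides with Simpson's rule on the same nodes.)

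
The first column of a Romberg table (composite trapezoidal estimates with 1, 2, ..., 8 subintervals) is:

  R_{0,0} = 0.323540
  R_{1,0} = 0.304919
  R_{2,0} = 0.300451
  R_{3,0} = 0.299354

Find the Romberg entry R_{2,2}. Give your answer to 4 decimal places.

Richardson extrapolation on the trapezoidal column (denominator 4−1=3):
R_{1,1} = 0.304919 + (0.304919 − 0.323540)/3 = 0.298712
R_{2,1} = (4·0.300451 − 0.304919) / 3 = 0.298962
R_{2,2} = 0.298962 + (0.298962 − 0.298712)/15 = 0.298979

0.2990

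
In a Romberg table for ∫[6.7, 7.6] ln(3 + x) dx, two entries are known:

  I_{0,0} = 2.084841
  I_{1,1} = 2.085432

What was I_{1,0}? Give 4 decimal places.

2.0853

From I_{1,1} = (4·I_{1,0} − I_{0,0})/3, solve for I_{1,0}:
4·I_{1,0} = 3·2.085432 + 2.084841 = 8.341137
I_{1,0} = 2.085284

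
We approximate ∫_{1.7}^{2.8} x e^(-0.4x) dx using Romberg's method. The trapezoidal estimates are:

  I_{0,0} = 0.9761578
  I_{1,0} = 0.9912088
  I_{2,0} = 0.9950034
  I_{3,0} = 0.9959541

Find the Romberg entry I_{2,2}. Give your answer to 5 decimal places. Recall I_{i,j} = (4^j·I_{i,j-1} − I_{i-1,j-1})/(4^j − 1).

0.99627

I_{1,1} = (4·0.9912088 − 0.9761578) / 3 = 0.9962258
I_{2,1} = (4·0.9950034 − 0.9912088) / 3 = 0.9962683
I_{2,2} = 0.9962683 + (0.9962683 − 0.9962258)/15 = 0.9962711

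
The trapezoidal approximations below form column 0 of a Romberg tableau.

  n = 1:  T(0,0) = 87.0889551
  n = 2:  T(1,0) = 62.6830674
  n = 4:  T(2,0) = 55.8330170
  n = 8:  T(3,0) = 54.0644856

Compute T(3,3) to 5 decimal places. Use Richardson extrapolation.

Richardson extrapolation on the trapezoidal column (denominator 4−1=3):
T(1,1) = 62.6830674 + (62.6830674 − 87.0889551)/3 = 54.5477715
T(2,1) = 55.8330170 + (55.8330170 − 62.6830674)/3 = 53.5496669
T(3,1) = 54.0644856 + (54.0644856 − 55.8330170)/3 = 53.4749751
T(2,2) = (16·53.5496669 − 54.5477715) / 15 = 53.4831266
T(3,2) = 53.4749751 + (53.4749751 − 53.5496669)/15 = 53.4699956
T(3,3) = 53.4699956 + (53.4699956 − 53.4831266)/63 = 53.4697872

53.46979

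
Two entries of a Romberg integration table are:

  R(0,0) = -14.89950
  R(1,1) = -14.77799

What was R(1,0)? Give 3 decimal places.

-14.808

From R(1,1) = (4·R(1,0) − R(0,0))/3, solve for R(1,0):
4·R(1,0) = 3·(-14.77799) + (-14.89950) = -59.23347
R(1,0) = -14.80837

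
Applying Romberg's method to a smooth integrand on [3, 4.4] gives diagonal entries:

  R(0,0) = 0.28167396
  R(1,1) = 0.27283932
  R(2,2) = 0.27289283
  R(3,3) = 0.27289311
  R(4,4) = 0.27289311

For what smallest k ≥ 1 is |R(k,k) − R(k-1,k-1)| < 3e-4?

|R(1,1) − R(0,0)| = 0.00883464 ≥ 3e-4
|R(2,2) − R(1,1)| = 0.00005351 < 3e-4

k = 2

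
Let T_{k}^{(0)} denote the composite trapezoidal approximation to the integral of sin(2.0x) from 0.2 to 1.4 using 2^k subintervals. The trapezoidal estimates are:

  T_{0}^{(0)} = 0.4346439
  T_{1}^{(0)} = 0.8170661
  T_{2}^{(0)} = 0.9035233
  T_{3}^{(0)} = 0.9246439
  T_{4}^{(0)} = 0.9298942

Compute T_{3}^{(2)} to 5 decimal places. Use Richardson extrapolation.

0.93164

T_{2}^{(1)} = (4·0.9035233 − 0.8170661) / 3 = 0.9323424
T_{3}^{(1)} = (4·0.9246439 − 0.9035233) / 3 = 0.9316841
T_{3}^{(2)} = (16·0.9316841 − 0.9323424) / 15 = 0.9316402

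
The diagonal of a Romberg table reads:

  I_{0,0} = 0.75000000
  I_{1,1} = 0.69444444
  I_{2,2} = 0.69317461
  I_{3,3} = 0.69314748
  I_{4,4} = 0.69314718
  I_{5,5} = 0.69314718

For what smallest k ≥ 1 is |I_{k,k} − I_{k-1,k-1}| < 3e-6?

|I_{1,1} − I_{0,0}| = 0.05555556 ≥ 3e-6
|I_{2,2} − I_{1,1}| = 0.00126983 ≥ 3e-6
|I_{3,3} − I_{2,2}| = 0.00002713 ≥ 3e-6
|I_{4,4} − I_{3,3}| = 0.00000030 < 3e-6

k = 4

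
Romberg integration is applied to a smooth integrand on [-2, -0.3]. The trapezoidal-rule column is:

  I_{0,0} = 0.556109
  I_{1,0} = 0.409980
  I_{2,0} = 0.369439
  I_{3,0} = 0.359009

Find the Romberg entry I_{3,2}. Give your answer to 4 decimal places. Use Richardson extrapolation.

I_{2,1} = 0.369439 + (0.369439 − 0.409980)/3 = 0.355925
I_{3,1} = (4·0.359009 − 0.369439) / 3 = 0.355532
I_{3,2} = (16·0.355532 − 0.355925) / 15 = 0.355506

0.3555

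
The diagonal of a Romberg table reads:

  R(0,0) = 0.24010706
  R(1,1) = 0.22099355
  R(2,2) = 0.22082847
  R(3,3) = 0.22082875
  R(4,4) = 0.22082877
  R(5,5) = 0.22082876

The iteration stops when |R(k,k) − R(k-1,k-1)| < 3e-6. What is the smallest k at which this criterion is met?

|R(1,1) − R(0,0)| = 0.01911351 ≥ 3e-6
|R(2,2) − R(1,1)| = 0.00016508 ≥ 3e-6
|R(3,3) − R(2,2)| = 0.00000028 < 3e-6

k = 3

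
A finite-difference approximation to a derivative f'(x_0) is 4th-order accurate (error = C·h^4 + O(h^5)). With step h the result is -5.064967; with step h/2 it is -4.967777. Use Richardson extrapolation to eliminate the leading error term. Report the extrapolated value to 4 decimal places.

The leading error scales as h^4; refining by a factor of 2 reduces it by 2^4 = 16.
Extrapolated value = (16·A(h/2) − A(h)) / (16 − 1)
= (16·(-4.967777) − (-5.064967)) / 15
= -74.419465 / 15 = -4.961298

-4.9613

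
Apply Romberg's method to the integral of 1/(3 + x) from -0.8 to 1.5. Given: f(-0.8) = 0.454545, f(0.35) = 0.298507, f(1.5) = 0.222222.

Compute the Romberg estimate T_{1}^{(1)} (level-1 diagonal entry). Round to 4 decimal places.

T_{0}^{(0)} (trapezoid, 1 panel, h=2.3000): 0.778282
T_{1}^{(0)} (trapezoid, 2 panels, h=1.1500): 0.732424
T_{1}^{(1)} = 0.732424 + (0.732424 − 0.778282)/3 = 0.717138

0.7171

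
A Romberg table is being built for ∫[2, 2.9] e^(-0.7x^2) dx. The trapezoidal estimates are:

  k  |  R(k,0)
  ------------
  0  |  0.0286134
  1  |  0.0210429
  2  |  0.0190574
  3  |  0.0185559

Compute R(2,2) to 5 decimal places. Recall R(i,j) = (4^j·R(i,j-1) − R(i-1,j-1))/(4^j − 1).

0.01839

R(1,1) = 0.0210429 + (0.0210429 − 0.0286134)/3 = 0.0185194
R(2,1) = 0.0190574 + (0.0190574 − 0.0210429)/3 = 0.0183956
R(2,2) = 0.0183956 + (0.0183956 − 0.0185194)/15 = 0.0183873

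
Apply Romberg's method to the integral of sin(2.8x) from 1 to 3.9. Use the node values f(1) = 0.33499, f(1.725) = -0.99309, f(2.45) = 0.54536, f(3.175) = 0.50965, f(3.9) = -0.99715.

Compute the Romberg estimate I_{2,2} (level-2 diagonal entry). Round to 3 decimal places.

I_{0,0} (trapezoid, 1 panel, h=2.9000): -0.96013
I_{1,0} (trapezoid, 2 panels, h=1.4500): 0.31071
I_{2,0} (trapezoid, 4 panels, h=0.7250): -0.19514
I_{1,1} = 0.31071 + (0.31071 − (-0.96013))/3 = 0.73432
I_{2,1} = -0.19514 + (-0.19514 − 0.31071)/3 = -0.36376
I_{2,2} = -0.36376 + (-0.36376 − 0.73432)/15 = -0.43697

-0.437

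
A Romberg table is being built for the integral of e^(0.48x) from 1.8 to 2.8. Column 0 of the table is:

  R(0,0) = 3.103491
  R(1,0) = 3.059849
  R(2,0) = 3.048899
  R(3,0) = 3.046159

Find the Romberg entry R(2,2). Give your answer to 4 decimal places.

3.0452

Richardson extrapolation on the trapezoidal column (denominator 4−1=3):
R(1,1) = 3.059849 + (3.059849 − 3.103491)/3 = 3.045302
R(2,1) = 3.048899 + (3.048899 − 3.059849)/3 = 3.045249
R(2,2) = (16·3.045249 − 3.045302) / 15 = 3.045245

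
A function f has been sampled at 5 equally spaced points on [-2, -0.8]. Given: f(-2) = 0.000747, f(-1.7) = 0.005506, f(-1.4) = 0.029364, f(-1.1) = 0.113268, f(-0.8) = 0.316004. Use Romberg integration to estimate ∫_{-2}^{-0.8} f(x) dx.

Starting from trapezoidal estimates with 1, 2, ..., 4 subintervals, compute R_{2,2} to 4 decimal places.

0.0849

R_{0,0} (trapezoid, 1 panel, h=1.2000): 0.190051
R_{1,0} (trapezoid, 2 panels, h=0.6000): 0.112644
R_{2,0} (trapezoid, 4 panels, h=0.3000): 0.091954
R_{1,1} = 0.112644 + (0.112644 − 0.190051)/3 = 0.086842
R_{2,1} = 0.091954 + (0.091954 − 0.112644)/3 = 0.085057
R_{2,2} = 0.085057 + (0.085057 − 0.086842)/15 = 0.084938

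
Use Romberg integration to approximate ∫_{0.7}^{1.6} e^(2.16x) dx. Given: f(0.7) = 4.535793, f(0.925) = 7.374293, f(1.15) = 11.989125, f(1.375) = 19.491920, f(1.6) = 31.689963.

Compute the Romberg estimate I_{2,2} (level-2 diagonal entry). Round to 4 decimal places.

12.5717

I_{0,0} (trapezoid, 1 panel, h=0.9000): 16.301590
I_{1,0} (trapezoid, 2 panels, h=0.4500): 13.545901
I_{2,0} (trapezoid, 4 panels, h=0.2250): 12.817849
I_{1,1} = 13.545901 + (13.545901 − 16.301590)/3 = 12.627338
I_{2,1} = 12.817849 + (12.817849 − 13.545901)/3 = 12.575165
I_{2,2} = 12.575165 + (12.575165 − 12.627338)/15 = 12.571687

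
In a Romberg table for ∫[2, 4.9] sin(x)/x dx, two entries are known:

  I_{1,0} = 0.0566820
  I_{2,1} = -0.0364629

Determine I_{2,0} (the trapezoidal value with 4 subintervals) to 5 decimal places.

From I_{2,1} = (4·I_{2,0} − I_{1,0})/3, solve for I_{2,0}:
4·I_{2,0} = 3·(-0.0364629) + 0.0566820 = -0.0527067
I_{2,0} = -0.0131767

-0.01318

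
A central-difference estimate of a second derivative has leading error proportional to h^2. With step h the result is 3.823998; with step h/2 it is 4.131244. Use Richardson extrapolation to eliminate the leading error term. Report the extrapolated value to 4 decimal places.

4.2337

Extrapolated value = (4·A(h/2) − A(h)) / (4 − 1)
= (4·4.131244 − 3.823998) / 3
= 12.700978 / 3 = 4.233659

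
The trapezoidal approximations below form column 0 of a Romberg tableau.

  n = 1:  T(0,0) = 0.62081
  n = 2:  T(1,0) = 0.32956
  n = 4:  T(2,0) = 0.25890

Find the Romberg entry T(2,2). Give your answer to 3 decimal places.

T(1,1) = 0.32956 + (0.32956 − 0.62081)/3 = 0.23248
T(2,1) = 0.25890 + (0.25890 − 0.32956)/3 = 0.23535
T(2,2) = 0.23535 + (0.23535 − 0.23248)/15 = 0.23554
(Column j=1 coincides with Simpson's rule on the same nodes.)

0.236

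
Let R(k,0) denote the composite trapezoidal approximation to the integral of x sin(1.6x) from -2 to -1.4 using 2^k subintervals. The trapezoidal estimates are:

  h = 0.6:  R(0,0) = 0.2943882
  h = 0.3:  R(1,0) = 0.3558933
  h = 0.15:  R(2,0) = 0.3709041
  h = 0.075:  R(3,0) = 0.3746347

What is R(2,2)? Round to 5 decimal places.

0.37588

R(1,1) = 0.3558933 + (0.3558933 − 0.2943882)/3 = 0.3763950
R(2,1) = (4·0.3709041 − 0.3558933) / 3 = 0.3759077
R(2,2) = (16·0.3759077 − 0.3763950) / 15 = 0.3758752
(Column j=1 coincides with Simpson's rule on the same nodes.)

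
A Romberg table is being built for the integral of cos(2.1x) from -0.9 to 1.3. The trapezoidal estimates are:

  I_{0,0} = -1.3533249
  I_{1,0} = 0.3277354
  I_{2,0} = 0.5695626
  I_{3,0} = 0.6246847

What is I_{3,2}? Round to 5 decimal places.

0.64258

I_{2,1} = (4·0.5695626 − 0.3277354) / 3 = 0.6501717
I_{3,1} = 0.6246847 + (0.6246847 − 0.5695626)/3 = 0.6430587
I_{3,2} = (16·0.6430587 − 0.6501717) / 15 = 0.6425845
(Column j=1 coincides with Simpson's rule on the same nodes.)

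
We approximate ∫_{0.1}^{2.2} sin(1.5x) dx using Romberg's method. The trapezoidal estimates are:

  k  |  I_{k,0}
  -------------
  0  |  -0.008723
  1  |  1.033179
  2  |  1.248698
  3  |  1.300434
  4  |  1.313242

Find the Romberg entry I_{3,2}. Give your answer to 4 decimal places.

1.3175

Richardson extrapolation on the trapezoidal column (denominator 4−1=3):
I_{2,1} = 1.248698 + (1.248698 − 1.033179)/3 = 1.320538
I_{3,1} = (4·1.300434 − 1.248698) / 3 = 1.317679
I_{3,2} = (16·1.317679 − 1.320538) / 15 = 1.317488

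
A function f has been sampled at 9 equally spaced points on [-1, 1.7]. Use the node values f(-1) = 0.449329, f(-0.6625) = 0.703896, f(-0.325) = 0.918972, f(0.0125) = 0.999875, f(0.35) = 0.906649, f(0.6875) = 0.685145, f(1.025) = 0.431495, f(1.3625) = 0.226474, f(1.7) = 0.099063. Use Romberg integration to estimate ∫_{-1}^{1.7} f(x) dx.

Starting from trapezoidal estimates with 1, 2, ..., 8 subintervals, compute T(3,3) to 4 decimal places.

T(0,0) (trapezoid, 1 panel, h=2.7000): 0.740329
T(1,0) (trapezoid, 2 panels, h=1.3500): 1.594141
T(2,0) (trapezoid, 4 panels, h=0.6750): 1.708636
T(3,0) (trapezoid, 8 panels, h=0.3375): 1.737012
T(1,1) = 1.594141 + (1.594141 − 0.740329)/3 = 1.878745
T(2,1) = 1.708636 + (1.708636 − 1.594141)/3 = 1.746801
T(3,1) = 1.737012 + (1.737012 − 1.708636)/3 = 1.746471
T(2,2) = 1.746801 + (1.746801 − 1.878745)/15 = 1.738005
T(3,2) = 1.746471 + (1.746471 − 1.746801)/15 = 1.746449
T(3,3) = 1.746449 + (1.746449 − 1.738005)/63 = 1.746583

1.7466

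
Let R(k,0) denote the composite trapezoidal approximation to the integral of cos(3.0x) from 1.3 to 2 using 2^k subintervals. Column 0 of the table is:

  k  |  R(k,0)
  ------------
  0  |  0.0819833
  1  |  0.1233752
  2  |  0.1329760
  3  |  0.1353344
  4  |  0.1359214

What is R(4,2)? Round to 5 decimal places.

0.13612

Richardson extrapolation on the trapezoidal column (denominator 4−1=3):
R(3,1) = (4·0.1353344 − 0.1329760) / 3 = 0.1361205
R(4,1) = (4·0.1359214 − 0.1353344) / 3 = 0.1361171
R(4,2) = 0.1361171 + (0.1361171 − 0.1361205)/15 = 0.1361169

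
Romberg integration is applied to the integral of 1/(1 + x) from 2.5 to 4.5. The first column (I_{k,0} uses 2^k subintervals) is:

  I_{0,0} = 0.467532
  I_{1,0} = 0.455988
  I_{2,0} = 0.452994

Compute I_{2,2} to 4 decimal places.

I_{1,1} = 0.455988 + (0.455988 − 0.467532)/3 = 0.452140
I_{2,1} = 0.452994 + (0.452994 − 0.455988)/3 = 0.451996
I_{2,2} = 0.451996 + (0.451996 − 0.452140)/15 = 0.451986

0.4520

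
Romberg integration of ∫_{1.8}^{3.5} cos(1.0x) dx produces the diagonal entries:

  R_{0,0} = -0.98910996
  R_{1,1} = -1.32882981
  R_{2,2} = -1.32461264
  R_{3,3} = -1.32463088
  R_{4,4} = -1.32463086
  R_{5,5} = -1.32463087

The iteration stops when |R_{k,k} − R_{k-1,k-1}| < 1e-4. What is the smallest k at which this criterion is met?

|R_{1,1} − R_{0,0}| = 0.33971985 ≥ 1e-4
|R_{2,2} − R_{1,1}| = 0.00421717 ≥ 1e-4
|R_{3,3} − R_{2,2}| = 0.00001824 < 1e-4

k = 3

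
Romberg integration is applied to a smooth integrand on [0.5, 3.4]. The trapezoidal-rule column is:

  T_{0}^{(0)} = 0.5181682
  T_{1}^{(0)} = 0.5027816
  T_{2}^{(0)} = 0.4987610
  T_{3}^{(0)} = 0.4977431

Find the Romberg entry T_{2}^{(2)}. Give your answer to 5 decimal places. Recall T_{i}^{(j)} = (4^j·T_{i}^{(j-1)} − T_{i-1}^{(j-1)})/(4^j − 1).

Richardson extrapolation on the trapezoidal column (denominator 4−1=3):
T_{1}^{(1)} = (4·0.5027816 − 0.5181682) / 3 = 0.4976527
T_{2}^{(1)} = 0.4987610 + (0.4987610 − 0.5027816)/3 = 0.4974208
T_{2}^{(2)} = (16·0.4974208 − 0.4976527) / 15 = 0.4974053

0.49741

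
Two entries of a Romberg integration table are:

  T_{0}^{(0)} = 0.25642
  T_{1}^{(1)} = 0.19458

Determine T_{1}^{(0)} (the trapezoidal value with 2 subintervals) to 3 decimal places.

From T_{1}^{(1)} = (4·T_{1}^{(0)} − T_{0}^{(0)})/3, solve for T_{1}^{(0)}:
4·T_{1}^{(0)} = 3·0.19458 + 0.25642 = 0.84016
T_{1}^{(0)} = 0.21004

0.210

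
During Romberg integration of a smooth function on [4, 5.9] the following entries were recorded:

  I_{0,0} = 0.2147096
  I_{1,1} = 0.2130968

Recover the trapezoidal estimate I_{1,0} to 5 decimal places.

From I_{1,1} = (4·I_{1,0} − I_{0,0})/3, solve for I_{1,0}:
4·I_{1,0} = 3·0.2130968 + 0.2147096 = 0.8540000
I_{1,0} = 0.2135000

0.21350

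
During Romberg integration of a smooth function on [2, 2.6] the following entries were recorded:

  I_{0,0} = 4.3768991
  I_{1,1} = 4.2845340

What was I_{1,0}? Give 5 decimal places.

4.30763

From I_{1,1} = (4·I_{1,0} − I_{0,0})/3, solve for I_{1,0}:
4·I_{1,0} = 3·4.2845340 + 4.3768991 = 17.2305011
I_{1,0} = 4.3076253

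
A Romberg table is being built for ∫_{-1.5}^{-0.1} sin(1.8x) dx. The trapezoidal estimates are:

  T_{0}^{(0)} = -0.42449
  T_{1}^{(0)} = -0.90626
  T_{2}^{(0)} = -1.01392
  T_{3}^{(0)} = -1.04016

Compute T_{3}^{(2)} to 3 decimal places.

Richardson extrapolation on the trapezoidal column (denominator 4−1=3):
T_{2}^{(1)} = -1.01392 + (-1.01392 − (-0.90626))/3 = -1.04981
T_{3}^{(1)} = (4·(-1.04016) − (-1.01392)) / 3 = -1.04891
T_{3}^{(2)} = -1.04891 + (-1.04891 − (-1.04981))/15 = -1.04885

-1.049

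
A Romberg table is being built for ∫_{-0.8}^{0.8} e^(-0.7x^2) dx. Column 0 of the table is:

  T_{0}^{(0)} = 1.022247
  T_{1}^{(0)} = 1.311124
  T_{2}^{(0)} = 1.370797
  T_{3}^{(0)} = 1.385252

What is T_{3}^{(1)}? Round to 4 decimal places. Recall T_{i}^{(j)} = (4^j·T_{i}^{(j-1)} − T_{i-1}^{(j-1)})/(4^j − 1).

T_{3}^{(1)} = (4·1.385252 − 1.370797) / 3 = 1.390070

1.3901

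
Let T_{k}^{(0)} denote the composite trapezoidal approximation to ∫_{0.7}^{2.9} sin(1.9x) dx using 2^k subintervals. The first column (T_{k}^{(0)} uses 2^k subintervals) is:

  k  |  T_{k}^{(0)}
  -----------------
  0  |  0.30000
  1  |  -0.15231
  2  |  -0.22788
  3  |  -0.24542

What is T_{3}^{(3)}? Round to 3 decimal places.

Richardson extrapolation on the trapezoidal column (denominator 4−1=3):
T_{1}^{(1)} = -0.15231 + (-0.15231 − 0.30000)/3 = -0.30308
T_{2}^{(1)} = -0.22788 + (-0.22788 − (-0.15231))/3 = -0.25307
T_{3}^{(1)} = (4·(-0.24542) − (-0.22788)) / 3 = -0.25127
T_{2}^{(2)} = -0.25307 + (-0.25307 − (-0.30308))/15 = -0.24974
T_{3}^{(2)} = -0.25127 + (-0.25127 − (-0.25307))/15 = -0.25115
T_{3}^{(3)} = -0.25115 + (-0.25115 − (-0.24974))/63 = -0.25117

-0.251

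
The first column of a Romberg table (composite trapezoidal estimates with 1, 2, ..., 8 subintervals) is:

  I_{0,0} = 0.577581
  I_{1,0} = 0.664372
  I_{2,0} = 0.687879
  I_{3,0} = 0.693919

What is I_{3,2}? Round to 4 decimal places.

Richardson extrapolation on the trapezoidal column (denominator 4−1=3):
I_{2,1} = 0.687879 + (0.687879 − 0.664372)/3 = 0.695715
I_{3,1} = (4·0.693919 − 0.687879) / 3 = 0.695932
I_{3,2} = (16·0.695932 − 0.695715) / 15 = 0.695946

0.6959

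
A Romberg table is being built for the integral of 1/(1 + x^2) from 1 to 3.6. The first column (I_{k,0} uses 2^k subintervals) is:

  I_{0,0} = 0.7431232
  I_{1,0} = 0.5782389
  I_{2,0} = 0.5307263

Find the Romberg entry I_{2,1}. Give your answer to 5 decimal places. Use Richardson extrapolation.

0.51489

Richardson extrapolation on the trapezoidal column (denominator 4−1=3):
I_{2,1} = (4·0.5307263 − 0.5782389) / 3 = 0.5148888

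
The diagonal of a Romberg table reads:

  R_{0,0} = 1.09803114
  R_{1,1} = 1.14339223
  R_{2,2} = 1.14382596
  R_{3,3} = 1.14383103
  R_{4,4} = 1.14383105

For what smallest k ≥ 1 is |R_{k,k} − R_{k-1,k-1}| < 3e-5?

|R_{1,1} − R_{0,0}| = 0.04536109 ≥ 3e-5
|R_{2,2} − R_{1,1}| = 0.00043373 ≥ 3e-5
|R_{3,3} − R_{2,2}| = 0.00000507 < 3e-5

k = 3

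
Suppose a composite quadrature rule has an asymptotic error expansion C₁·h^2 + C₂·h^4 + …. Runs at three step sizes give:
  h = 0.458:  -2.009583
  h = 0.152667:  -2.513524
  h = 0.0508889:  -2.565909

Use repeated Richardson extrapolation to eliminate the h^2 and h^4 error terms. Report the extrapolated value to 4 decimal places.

-2.5724

First eliminate the h^2 term (factor 3^2 = 9):
  B₁ = (9·(-2.513524) − (-2.009583))/8 = -2.576517
  B₂ = (9·(-2.565909) − (-2.513524))/8 = -2.572457
Then eliminate the h^4 term (factor 3^4 = 81):
  (81·(-2.572457) − (-2.576517))/80 = -2.572406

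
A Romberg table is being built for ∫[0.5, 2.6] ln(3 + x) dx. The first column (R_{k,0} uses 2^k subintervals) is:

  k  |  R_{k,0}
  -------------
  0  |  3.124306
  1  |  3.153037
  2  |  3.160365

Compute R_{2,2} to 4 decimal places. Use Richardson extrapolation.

R_{1,1} = (4·3.153037 − 3.124306) / 3 = 3.162614
R_{2,1} = (4·3.160365 − 3.153037) / 3 = 3.162808
R_{2,2} = 3.162808 + (3.162808 − 3.162614)/15 = 3.162821

3.1628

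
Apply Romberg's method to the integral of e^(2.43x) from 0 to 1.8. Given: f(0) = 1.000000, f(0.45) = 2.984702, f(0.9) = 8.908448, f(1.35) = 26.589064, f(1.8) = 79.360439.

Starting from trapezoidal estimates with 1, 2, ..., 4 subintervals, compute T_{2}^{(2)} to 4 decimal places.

32.3157

T_{0}^{(0)} (trapezoid, 1 panel, h=1.8000): 72.324395
T_{1}^{(0)} (trapezoid, 2 panels, h=0.9000): 44.179801
T_{2}^{(0)} (trapezoid, 4 panels, h=0.4500): 35.398095
T_{1}^{(1)} = 44.179801 + (44.179801 − 72.324395)/3 = 34.798270
T_{2}^{(1)} = 35.398095 + (35.398095 − 44.179801)/3 = 32.470860
T_{2}^{(2)} = 32.470860 + (32.470860 − 34.798270)/15 = 32.315699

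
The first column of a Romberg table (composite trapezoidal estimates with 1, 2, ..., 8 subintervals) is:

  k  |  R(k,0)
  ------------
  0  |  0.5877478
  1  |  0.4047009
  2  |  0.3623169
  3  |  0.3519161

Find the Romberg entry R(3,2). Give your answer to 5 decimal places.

0.34847

Richardson extrapolation on the trapezoidal column (denominator 4−1=3):
R(2,1) = (4·0.3623169 − 0.4047009) / 3 = 0.3481889
R(3,1) = (4·0.3519161 − 0.3623169) / 3 = 0.3484492
R(3,2) = (16·0.3484492 − 0.3481889) / 15 = 0.3484666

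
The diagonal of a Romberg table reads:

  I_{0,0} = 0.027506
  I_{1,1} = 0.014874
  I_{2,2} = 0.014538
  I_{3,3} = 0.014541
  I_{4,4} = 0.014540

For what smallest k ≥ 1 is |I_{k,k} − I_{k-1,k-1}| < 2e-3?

k = 2

|I_{1,1} − I_{0,0}| = 0.012632 ≥ 2e-3
|I_{2,2} − I_{1,1}| = 0.000336 < 2e-3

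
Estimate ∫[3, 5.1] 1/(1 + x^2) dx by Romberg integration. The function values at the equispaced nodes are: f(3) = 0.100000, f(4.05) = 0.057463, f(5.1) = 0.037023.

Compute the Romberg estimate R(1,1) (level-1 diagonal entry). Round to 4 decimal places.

R(0,0) (trapezoid, 1 panel, h=2.1000): 0.143874
R(1,0) (trapezoid, 2 panels, h=1.0500): 0.132273
R(1,1) = 0.132273 + (0.132273 − 0.143874)/3 = 0.128406

0.1284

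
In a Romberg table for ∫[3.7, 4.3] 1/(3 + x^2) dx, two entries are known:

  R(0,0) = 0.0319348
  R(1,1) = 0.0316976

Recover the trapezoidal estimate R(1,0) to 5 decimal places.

0.03176

From R(1,1) = (4·R(1,0) − R(0,0))/3, solve for R(1,0):
4·R(1,0) = 3·0.0316976 + 0.0319348 = 0.1270276
R(1,0) = 0.0317569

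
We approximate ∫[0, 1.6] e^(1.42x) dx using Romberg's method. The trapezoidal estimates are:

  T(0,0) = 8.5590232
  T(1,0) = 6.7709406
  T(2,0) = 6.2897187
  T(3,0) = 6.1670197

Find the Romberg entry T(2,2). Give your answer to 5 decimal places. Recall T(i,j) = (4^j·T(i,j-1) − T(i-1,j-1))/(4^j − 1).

Richardson extrapolation on the trapezoidal column (denominator 4−1=3):
T(1,1) = (4·6.7709406 − 8.5590232) / 3 = 6.1749131
T(2,1) = 6.2897187 + (6.2897187 − 6.7709406)/3 = 6.1293114
T(2,2) = 6.1293114 + (6.1293114 − 6.1749131)/15 = 6.1262713
(Column j=1 coincides with Simpson's rule on the same nodes.)

6.12627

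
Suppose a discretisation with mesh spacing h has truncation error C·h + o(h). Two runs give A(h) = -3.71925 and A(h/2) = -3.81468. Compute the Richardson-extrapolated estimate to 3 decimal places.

Extrapolated value = (2·A(h/2) − A(h)) / (2 − 1)
= (2·(-3.81468) − (-3.71925)) / 1
= -3.91011 / 1 = -3.91011

-3.910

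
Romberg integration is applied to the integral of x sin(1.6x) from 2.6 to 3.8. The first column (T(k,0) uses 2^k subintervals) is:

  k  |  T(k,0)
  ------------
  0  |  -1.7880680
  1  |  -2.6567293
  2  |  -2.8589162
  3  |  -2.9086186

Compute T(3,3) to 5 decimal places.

Richardson extrapolation on the trapezoidal column (denominator 4−1=3):
T(1,1) = (4·(-2.6567293) − (-1.7880680)) / 3 = -2.9462831
T(2,1) = -2.8589162 + (-2.8589162 − (-2.6567293))/3 = -2.9263118
T(3,1) = -2.9086186 + (-2.9086186 − (-2.8589162))/3 = -2.9251861
T(2,2) = (16·(-2.9263118) − (-2.9462831)) / 15 = -2.9249804
T(3,2) = (16·(-2.9251861) − (-2.9263118)) / 15 = -2.9251111
T(3,3) = -2.9251111 + (-2.9251111 − (-2.9249804))/63 = -2.9251132
(Column j=1 coincides with Simpson's rule on the same nodes.)

-2.92511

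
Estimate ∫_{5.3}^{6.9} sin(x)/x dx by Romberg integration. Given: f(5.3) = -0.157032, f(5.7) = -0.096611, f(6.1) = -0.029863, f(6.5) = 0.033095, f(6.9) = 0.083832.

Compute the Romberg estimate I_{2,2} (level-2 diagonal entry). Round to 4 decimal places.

I_{0,0} (trapezoid, 1 panel, h=1.6000): -0.058560
I_{1,0} (trapezoid, 2 panels, h=0.8000): -0.053170
I_{2,0} (trapezoid, 4 panels, h=0.4000): -0.051992
I_{1,1} = -0.053170 + (-0.053170 − (-0.058560))/3 = -0.051373
I_{2,1} = -0.051992 + (-0.051992 − (-0.053170))/3 = -0.051599
I_{2,2} = -0.051599 + (-0.051599 − (-0.051373))/15 = -0.051614

-0.0516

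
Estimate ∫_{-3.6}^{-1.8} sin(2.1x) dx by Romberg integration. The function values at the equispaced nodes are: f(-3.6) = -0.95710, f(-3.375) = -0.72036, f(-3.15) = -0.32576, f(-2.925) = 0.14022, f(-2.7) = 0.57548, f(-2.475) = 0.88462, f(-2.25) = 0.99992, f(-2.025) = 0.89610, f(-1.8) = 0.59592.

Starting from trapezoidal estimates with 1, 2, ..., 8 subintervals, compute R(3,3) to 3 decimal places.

0.520

R(0,0) (trapezoid, 1 panel, h=1.8000): -0.32506
R(1,0) (trapezoid, 2 panels, h=0.9000): 0.35540
R(2,0) (trapezoid, 4 panels, h=0.4500): 0.48107
R(3,0) (trapezoid, 8 panels, h=0.2250): 0.51067
R(1,1) = 0.35540 + (0.35540 − (-0.32506))/3 = 0.58222
R(2,1) = 0.48107 + (0.48107 − 0.35540)/3 = 0.52296
R(3,1) = 0.51067 + (0.51067 − 0.48107)/3 = 0.52054
R(2,2) = 0.52296 + (0.52296 − 0.58222)/15 = 0.51901
R(3,2) = 0.52054 + (0.52054 − 0.52296)/15 = 0.52038
R(3,3) = 0.52038 + (0.52038 − 0.51901)/63 = 0.52040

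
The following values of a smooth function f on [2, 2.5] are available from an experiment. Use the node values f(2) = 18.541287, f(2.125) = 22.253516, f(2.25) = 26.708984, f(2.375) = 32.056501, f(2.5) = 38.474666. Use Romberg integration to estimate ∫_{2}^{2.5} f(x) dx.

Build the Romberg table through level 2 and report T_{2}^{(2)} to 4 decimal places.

T_{0}^{(0)} (trapezoid, 1 panel, h=0.5000): 14.253988
T_{1}^{(0)} (trapezoid, 2 panels, h=0.2500): 13.804240
T_{2}^{(0)} (trapezoid, 4 panels, h=0.1250): 13.690872
T_{1}^{(1)} = 13.804240 + (13.804240 − 14.253988)/3 = 13.654324
T_{2}^{(1)} = 13.690872 + (13.690872 − 13.804240)/3 = 13.653083
T_{2}^{(2)} = 13.653083 + (13.653083 − 13.654324)/15 = 13.653000

13.6530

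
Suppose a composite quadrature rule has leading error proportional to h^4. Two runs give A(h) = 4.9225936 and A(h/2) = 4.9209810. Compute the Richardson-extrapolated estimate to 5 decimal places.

The leading error scales as h^4; refining by a factor of 2 reduces it by 2^4 = 16.
Extrapolated value = (16·A(h/2) − A(h)) / (16 − 1)
= (16·4.9209810 − 4.9225936) / 15
= 73.8131024 / 15 = 4.9208735

4.92087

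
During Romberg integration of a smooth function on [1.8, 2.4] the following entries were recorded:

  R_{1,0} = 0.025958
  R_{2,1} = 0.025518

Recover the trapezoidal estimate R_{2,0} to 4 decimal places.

0.0256

From R_{2,1} = (4·R_{2,0} − R_{1,0})/3, solve for R_{2,0}:
4·R_{2,0} = 3·0.025518 + 0.025958 = 0.102512
R_{2,0} = 0.025628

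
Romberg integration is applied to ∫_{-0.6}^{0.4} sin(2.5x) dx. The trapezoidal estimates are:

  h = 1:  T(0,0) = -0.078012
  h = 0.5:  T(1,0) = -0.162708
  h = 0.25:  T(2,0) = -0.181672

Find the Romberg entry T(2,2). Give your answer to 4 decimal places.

Richardson extrapolation on the trapezoidal column (denominator 4−1=3):
T(1,1) = -0.162708 + (-0.162708 − (-0.078012))/3 = -0.190940
T(2,1) = -0.181672 + (-0.181672 − (-0.162708))/3 = -0.187993
T(2,2) = (16·(-0.187993) − (-0.190940)) / 15 = -0.187797

-0.1878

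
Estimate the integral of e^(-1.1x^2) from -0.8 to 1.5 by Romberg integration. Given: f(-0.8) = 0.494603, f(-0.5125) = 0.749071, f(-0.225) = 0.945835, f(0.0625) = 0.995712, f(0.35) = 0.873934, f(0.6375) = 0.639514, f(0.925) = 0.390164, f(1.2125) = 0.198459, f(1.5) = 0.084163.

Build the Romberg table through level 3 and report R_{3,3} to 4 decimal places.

R_{0,0} (trapezoid, 1 panel, h=2.3000): 0.665581
R_{1,0} (trapezoid, 2 panels, h=1.1500): 1.337815
R_{2,0} (trapezoid, 4 panels, h=0.5750): 1.437107
R_{3,0} (trapezoid, 8 panels, h=0.2875): 1.461096
R_{1,1} = 1.337815 + (1.337815 − 0.665581)/3 = 1.561893
R_{2,1} = 1.437107 + (1.437107 − 1.337815)/3 = 1.470204
R_{3,1} = 1.461096 + (1.461096 − 1.437107)/3 = 1.469092
R_{2,2} = 1.470204 + (1.470204 − 1.561893)/15 = 1.464091
R_{3,2} = 1.469092 + (1.469092 − 1.470204)/15 = 1.469018
R_{3,3} = 1.469018 + (1.469018 − 1.464091)/63 = 1.469096

1.4691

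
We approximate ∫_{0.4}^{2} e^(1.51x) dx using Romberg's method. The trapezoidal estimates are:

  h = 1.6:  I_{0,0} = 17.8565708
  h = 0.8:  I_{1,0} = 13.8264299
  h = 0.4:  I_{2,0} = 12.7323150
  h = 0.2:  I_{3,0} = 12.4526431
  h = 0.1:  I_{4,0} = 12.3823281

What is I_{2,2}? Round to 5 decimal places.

12.35991

Richardson extrapolation on the trapezoidal column (denominator 4−1=3):
I_{1,1} = (4·13.8264299 − 17.8565708) / 3 = 12.4830496
I_{2,1} = 12.7323150 + (12.7323150 − 13.8264299)/3 = 12.3676100
I_{2,2} = (16·12.3676100 − 12.4830496) / 15 = 12.3599140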